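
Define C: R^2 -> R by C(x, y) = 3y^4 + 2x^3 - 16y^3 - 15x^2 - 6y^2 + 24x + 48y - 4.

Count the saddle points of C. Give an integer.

C separates as a function of x plus a function of y, so ∇C=0 decouples.
∂C/∂x = 6(x - 4)(x - 1) = 0 at x ∈ {1, 4}; ∂C/∂y = 12(y - 4)(y - 1)(y + 1) = 0 at y ∈ {-1, 1, 4}.
The Hessian is diagonal: diag(C_xx, C_yy). Second derivatives: C_xx(1)=-18, C_xx(4)=18; C_yy(-1)=120, C_yy(1)=-72, C_yy(4)=180.
Saddle points occur where the two diagonal entries have opposite signs: (1, -1), (1, 4), (4, 1). Count: 3.

3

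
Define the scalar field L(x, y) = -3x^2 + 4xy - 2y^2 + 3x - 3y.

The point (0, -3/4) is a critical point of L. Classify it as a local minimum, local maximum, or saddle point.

local maximum

The Hessian of L is constant: H = [[-6, 4], [4, -4]].
det(H) = (-6)·(-4) − 4² = 8.
det(H) > 0 and tr(H) = -10 < 0, so H is negative definite and the point is a local maximum.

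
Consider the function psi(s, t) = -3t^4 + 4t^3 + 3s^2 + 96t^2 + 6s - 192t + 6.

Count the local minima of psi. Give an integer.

psi separates as a function of s plus a function of t, so ∇psi=0 decouples.
∂psi/∂s = 6(s + 1) = 0 at s ∈ {-1}; ∂psi/∂t = -12(t - 4)(t - 1)(t + 4) = 0 at t ∈ {-4, 1, 4}.
The Hessian is diagonal: diag(psi_ss, psi_tt). Second derivatives: psi_ss(-1)=6; psi_tt(-4)=-480, psi_tt(1)=180, psi_tt(4)=-288.
Local minima occur where both diagonal entries positive: (-1, 1). Count: 1.

1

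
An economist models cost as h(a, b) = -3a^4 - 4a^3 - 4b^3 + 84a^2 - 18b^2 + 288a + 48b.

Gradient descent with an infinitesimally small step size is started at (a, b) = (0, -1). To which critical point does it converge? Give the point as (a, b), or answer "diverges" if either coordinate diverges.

h is separable, so gradient descent decouples: a follows -∂h/∂a, b follows -∂h/∂b.
∂h/∂a = -12(a - 4)(a + 2)(a + 3); at a=0 this is 288, so a decreases.
∂h/∂b = -12(b - 1)(b + 4); at b=-1 this is 72, so b decreases.
a converges to its nearest critical value -2 (a local min of the a-part); b converges to -4. The iterate converges to (-2, -4).

(-2, -4)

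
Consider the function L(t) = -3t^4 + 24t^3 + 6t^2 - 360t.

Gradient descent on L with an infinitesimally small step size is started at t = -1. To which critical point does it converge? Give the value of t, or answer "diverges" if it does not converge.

L'(t) = -12(t - 5)(t - 3)(t + 2), so L'(-1) = -288.
Gradient descent moves in the -L' direction, i.e. t is increasing.
The nearest critical point in that direction is t = 3, where L'' = 120 > 0 (a local minimum). The iterate converges there.

3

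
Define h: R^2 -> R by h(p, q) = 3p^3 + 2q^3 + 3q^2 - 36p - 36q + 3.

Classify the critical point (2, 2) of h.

local minimum

The mixed partial ∂²h/∂p∂q is 0, so the Hessian at any point is diag(h_pp, h_qq) = diag(18p, 6(2q + 1)).
At (2, 2): H = diag(36, 30).
Both eigenvalues are positive, so H is positive definite: a local minimum.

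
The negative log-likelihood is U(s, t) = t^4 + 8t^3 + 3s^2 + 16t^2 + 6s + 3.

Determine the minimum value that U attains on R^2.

U(s,t) separates as P(s) + Q(t) + 3, so its minimum is min P + min Q + 3.
P'(s) = 6s + 6 vanishes at s ∈ {-1}; Q'(t) = 4t(t + 2)(t + 4) vanishes at t ∈ {-4, -2, 0}.
Local minima of P (where P''>0): P(-1)=-3. Local minima of Q: Q(-4)=0, Q(0)=0.
So the global minimum of U is P(-1) + Q(-4) + 3 = -3 + 0 + 3 = 0, attained at (-1, -4).

0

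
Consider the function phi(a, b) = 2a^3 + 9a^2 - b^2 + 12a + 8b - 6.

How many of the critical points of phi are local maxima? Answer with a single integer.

1

phi separates as a function of a plus a function of b, so ∇phi=0 decouples.
∂phi/∂a = 6(a + 1)(a + 2) = 0 at a ∈ {-2, -1}; ∂phi/∂b = -2(b - 4) = 0 at b ∈ {4}.
The Hessian is diagonal: diag(phi_aa, phi_bb). Second derivatives: phi_aa(-2)=-6, phi_aa(-1)=6; phi_bb(4)=-2.
Local maxima occur where both diagonal entries negative: (-2, 4). Count: 1.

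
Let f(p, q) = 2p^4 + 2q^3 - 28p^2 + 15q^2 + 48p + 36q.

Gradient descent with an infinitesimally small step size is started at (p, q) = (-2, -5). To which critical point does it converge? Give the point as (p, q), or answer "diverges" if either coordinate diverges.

diverges

f is separable, so gradient descent decouples: p follows -∂f/∂p, q follows -∂f/∂q.
∂f/∂p = 8(p - 2)(p - 1)(p + 3); at p=-2 this is 96, so p decreases.
∂f/∂q = 6(q + 2)(q + 3); at q=-5 this is 36, so q decreases.
The q-coordinate has no critical point in that direction and runs off to infinity.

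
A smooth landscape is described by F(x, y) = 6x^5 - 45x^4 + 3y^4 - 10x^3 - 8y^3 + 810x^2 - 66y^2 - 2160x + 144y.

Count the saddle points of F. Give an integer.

6

F separates as a function of x plus a function of y, so ∇F=0 decouples.
∂F/∂x = 30(x - 4)(x - 3)(x - 2)(x + 3) = 0 at x ∈ {-3, 2, 3, 4}; ∂F/∂y = 12(y - 4)(y - 1)(y + 3) = 0 at y ∈ {-3, 1, 4}.
The Hessian is diagonal: diag(F_xx, F_yy). Second derivatives: F_xx(-3)=-6300, F_xx(2)=300, F_xx(3)=-180, F_xx(4)=420; F_yy(-3)=336, F_yy(1)=-144, F_yy(4)=252.
Saddle points occur where the two diagonal entries have opposite signs: (-3, -3), (-3, 4), (2, 1), (3, -3), (3, 4), (4, 1). Count: 6.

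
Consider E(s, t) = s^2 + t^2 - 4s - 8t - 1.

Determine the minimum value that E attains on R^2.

-21

E(s,t) separates as P(s) + Q(t) − 1, so its minimum is min P + min Q − 1.
P'(s) = 2s - 4 vanishes at s ∈ {2}; Q'(t) = 2(t - 4) vanishes at t ∈ {4}.
Local minima of P (where P''>0): P(2)=-4. Local minima of Q: Q(4)=-16.
So the global minimum of E is P(2) + Q(4) − 1 = -4 − 16 − 1 = -21, attained at (2, 4).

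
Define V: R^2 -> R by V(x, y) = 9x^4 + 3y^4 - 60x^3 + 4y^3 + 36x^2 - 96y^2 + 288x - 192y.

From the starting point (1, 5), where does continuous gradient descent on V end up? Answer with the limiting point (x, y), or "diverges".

(-1, 4)

V is separable, so gradient descent decouples: x follows -∂V/∂x, y follows -∂V/∂y.
∂V/∂x = 36(x - 4)(x - 2)(x + 1); at x=1 this is 216, so x decreases.
∂V/∂y = 12(y - 4)(y + 1)(y + 4); at y=5 this is 648, so y decreases.
x converges to its nearest critical value -1 (a local min of the x-part); y converges to 4. The iterate converges to (-1, 4).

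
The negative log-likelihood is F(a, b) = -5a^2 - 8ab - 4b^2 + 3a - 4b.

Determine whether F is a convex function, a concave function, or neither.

F is quadratic, so its Hessian is the constant matrix H = [[-10, -8], [-8, -8]].
det(H) = 16, tr(H) = -18.
det(H) > 0 and tr(H) < 0, so H is negative definite everywhere: concave.

concave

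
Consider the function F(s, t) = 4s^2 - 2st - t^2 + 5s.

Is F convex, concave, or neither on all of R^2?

F is quadratic, so its Hessian is the constant matrix H = [[8, -2], [-2, -2]].
det(H) = -20, tr(H) = 6.
det(H) < 0, so H is indefinite: neither convex nor concave.

neither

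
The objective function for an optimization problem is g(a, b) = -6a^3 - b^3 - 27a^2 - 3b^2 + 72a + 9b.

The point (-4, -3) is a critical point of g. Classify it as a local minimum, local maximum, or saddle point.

local minimum

The mixed partial ∂²g/∂a∂b is 0, so the Hessian at any point is diag(g_aa, g_bb) = diag(-18(2a + 3), -6(b + 1)).
At (-4, -3): H = diag(90, 12).
Both eigenvalues are positive, so H is positive definite: a local minimum.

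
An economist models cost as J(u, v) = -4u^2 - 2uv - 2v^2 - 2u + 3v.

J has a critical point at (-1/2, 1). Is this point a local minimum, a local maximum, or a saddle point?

The Hessian of J is constant: H = [[-8, -2], [-2, -4]].
det(H) = (-8)·(-4) − (-2)² = 28.
det(H) > 0 and tr(H) = -12 < 0, so H is negative definite and the point is a local maximum.

local maximum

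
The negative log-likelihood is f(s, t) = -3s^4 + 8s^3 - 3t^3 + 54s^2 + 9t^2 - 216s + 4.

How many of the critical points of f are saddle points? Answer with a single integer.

f separates as a function of s plus a function of t, so ∇f=0 decouples.
∂f/∂s = -12(s - 3)(s - 2)(s + 3) = 0 at s ∈ {-3, 2, 3}; ∂f/∂t = -9t(t - 2) = 0 at t ∈ {0, 2}.
The Hessian is diagonal: diag(f_ss, f_tt). Second derivatives: f_ss(-3)=-360, f_ss(2)=60, f_ss(3)=-72; f_tt(0)=18, f_tt(2)=-18.
Saddle points occur where the two diagonal entries have opposite signs: (-3, 0), (2, 2), (3, 0). Count: 3.

3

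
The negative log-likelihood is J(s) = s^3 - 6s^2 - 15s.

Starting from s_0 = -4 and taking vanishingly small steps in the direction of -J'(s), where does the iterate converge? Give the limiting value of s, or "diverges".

diverges

J'(s) = 3(s - 5)(s + 1), so J'(-4) = 81.
Gradient descent moves in the -J' direction, i.e. s is decreasing.
There is no critical point below s=-4, and J' keeps the same sign, so the iterate runs off to −∞.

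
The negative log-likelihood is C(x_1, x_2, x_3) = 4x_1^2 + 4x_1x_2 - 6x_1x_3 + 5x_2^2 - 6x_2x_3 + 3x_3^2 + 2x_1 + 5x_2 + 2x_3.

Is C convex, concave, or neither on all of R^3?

C is quadratic, so its Hessian is the constant matrix H = [[8, 4, -6], [4, 10, -6], [-6, -6, 6]].
Leading principal minors: 8, 64, 24.
All positive ⇒ H ≻ 0 ⇒ convex.

convex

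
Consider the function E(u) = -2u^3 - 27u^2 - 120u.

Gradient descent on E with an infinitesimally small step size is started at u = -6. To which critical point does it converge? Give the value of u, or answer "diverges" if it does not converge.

-5

E'(u) = -6(u + 4)(u + 5), so E'(-6) = -12.
Gradient descent moves in the -E' direction, i.e. u is increasing.
The nearest critical point in that direction is u = -5, where E'' = 6 > 0 (a local minimum). The iterate converges there.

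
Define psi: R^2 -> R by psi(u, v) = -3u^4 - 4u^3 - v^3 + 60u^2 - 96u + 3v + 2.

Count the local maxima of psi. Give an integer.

2

psi separates as a function of u plus a function of v, so ∇psi=0 decouples.
∂psi/∂u = -12(u - 2)(u - 1)(u + 4) = 0 at u ∈ {-4, 1, 2}; ∂psi/∂v = -3(v - 1)(v + 1) = 0 at v ∈ {-1, 1}.
The Hessian is diagonal: diag(psi_uu, psi_vv). Second derivatives: psi_uu(-4)=-360, psi_uu(1)=60, psi_uu(2)=-72; psi_vv(-1)=6, psi_vv(1)=-6.
Local maxima occur where both diagonal entries negative: (-4, 1), (2, 1). Count: 2.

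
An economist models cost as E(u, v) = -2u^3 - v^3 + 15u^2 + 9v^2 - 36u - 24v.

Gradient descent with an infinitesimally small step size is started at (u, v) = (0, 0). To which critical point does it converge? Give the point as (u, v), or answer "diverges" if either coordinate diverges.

(2, 2)

E is separable, so gradient descent decouples: u follows -∂E/∂u, v follows -∂E/∂v.
∂E/∂u = -6(u - 3)(u - 2); at u=0 this is -36, so u increases.
∂E/∂v = -3(v - 4)(v - 2); at v=0 this is -24, so v increases.
u converges to its nearest critical value 2 (a local min of the u-part); v converges to 2. The iterate converges to (2, 2).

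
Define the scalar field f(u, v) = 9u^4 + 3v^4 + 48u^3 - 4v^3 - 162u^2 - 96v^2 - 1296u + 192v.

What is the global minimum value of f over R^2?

-4601

f(u,v) separates as P(u) + Q(v), so its minimum is min P + min Q.
P'(u) = 36(u - 3)(u + 3)(u + 4) vanishes at u ∈ {-4, -3, 3}; Q'(v) = 12(v - 4)(v - 1)(v + 4) vanishes at v ∈ {-4, 1, 4}.
Local minima of P (where P''>0): P(-4)=1824, P(3)=-3321. Local minima of Q: Q(-4)=-1280, Q(4)=-256.
So the global minimum of f is P(3) + Q(-4) = -3321 − 1280 = -4601, attained at (3, -4).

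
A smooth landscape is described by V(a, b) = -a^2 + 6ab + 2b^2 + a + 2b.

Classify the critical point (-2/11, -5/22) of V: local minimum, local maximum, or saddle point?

The Hessian of V is constant: H = [[-2, 6], [6, 4]].
det(H) = (-2)·4 − 6² = -44.
Since det(H) < 0, H is indefinite and the critical point is a saddle point.

saddle point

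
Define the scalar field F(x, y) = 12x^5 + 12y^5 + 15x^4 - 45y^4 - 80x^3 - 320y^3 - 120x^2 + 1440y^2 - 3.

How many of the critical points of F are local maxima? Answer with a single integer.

4

F separates as a function of x plus a function of y, so ∇F=0 decouples.
∂F/∂x = 60x(x - 2)(x + 1)(x + 2) = 0 at x ∈ {-2, -1, 0, 2}; ∂F/∂y = 60y(y - 4)(y - 3)(y + 4) = 0 at y ∈ {-4, 0, 3, 4}.
The Hessian is diagonal: diag(F_xx, F_yy). Second derivatives: F_xx(-2)=-480, F_xx(-1)=180, F_xx(0)=-240, F_xx(2)=1440; F_yy(-4)=-13440, F_yy(0)=2880, F_yy(3)=-1260, F_yy(4)=1920.
Local maxima occur where both diagonal entries negative: (-2, -4), (-2, 3), (0, -4), (0, 3). Count: 4.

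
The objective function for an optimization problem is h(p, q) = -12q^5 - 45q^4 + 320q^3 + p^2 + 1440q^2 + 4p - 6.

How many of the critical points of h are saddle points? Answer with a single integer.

h separates as a function of p plus a function of q, so ∇h=0 decouples.
∂h/∂p = 2(p + 2) = 0 at p ∈ {-2}; ∂h/∂q = -60q(q - 4)(q + 3)(q + 4) = 0 at q ∈ {-4, -3, 0, 4}.
The Hessian is diagonal: diag(h_pp, h_qq). Second derivatives: h_pp(-2)=2; h_qq(-4)=1920, h_qq(-3)=-1260, h_qq(0)=2880, h_qq(4)=-13440.
Saddle points occur where the two diagonal entries have opposite signs: (-2, -3), (-2, 4). Count: 2.

2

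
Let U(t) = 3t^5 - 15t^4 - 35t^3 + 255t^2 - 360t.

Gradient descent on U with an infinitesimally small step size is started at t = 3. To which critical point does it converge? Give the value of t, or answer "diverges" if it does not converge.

4

U'(t) = 15(t - 4)(t - 2)(t - 1)(t + 3), so U'(3) = -180.
Gradient descent moves in the -U' direction, i.e. t is increasing.
The nearest critical point in that direction is t = 4, where U'' = 630 > 0 (a local minimum). The iterate converges there.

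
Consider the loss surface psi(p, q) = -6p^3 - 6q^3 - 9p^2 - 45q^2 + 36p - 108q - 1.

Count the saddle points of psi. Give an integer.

psi separates as a function of p plus a function of q, so ∇psi=0 decouples.
∂psi/∂p = -18(p - 1)(p + 2) = 0 at p ∈ {-2, 1}; ∂psi/∂q = -18(q + 2)(q + 3) = 0 at q ∈ {-3, -2}.
The Hessian is diagonal: diag(psi_pp, psi_qq). Second derivatives: psi_pp(-2)=54, psi_pp(1)=-54; psi_qq(-3)=18, psi_qq(-2)=-18.
Saddle points occur where the two diagonal entries have opposite signs: (-2, -2), (1, -3). Count: 2.

2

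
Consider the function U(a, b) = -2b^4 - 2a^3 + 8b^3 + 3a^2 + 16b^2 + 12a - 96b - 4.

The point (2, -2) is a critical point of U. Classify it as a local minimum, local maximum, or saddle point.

local maximum

The mixed partial ∂²U/∂a∂b is 0, so the Hessian at any point is diag(U_aa, U_bb) = diag(6(-2a + 1), 8(-3b^2 + 6b + 4)).
At (2, -2): H = diag(-18, -160).
Both eigenvalues are negative, so H is negative definite: a local maximum.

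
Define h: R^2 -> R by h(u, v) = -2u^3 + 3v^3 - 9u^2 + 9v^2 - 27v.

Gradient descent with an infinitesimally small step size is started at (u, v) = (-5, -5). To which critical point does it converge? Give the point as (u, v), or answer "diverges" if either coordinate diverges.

diverges

h is separable, so gradient descent decouples: u follows -∂h/∂u, v follows -∂h/∂v.
∂h/∂u = -6u(u + 3); at u=-5 this is -60, so u increases.
∂h/∂v = 9(v - 1)(v + 3); at v=-5 this is 108, so v decreases.
The v-coordinate has no critical point in that direction and runs off to infinity.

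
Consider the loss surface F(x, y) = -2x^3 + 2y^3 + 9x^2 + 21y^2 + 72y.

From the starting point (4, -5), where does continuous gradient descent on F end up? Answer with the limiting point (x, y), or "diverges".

diverges

F is separable, so gradient descent decouples: x follows -∂F/∂x, y follows -∂F/∂y.
∂F/∂x = -6x(x - 3); at x=4 this is -24, so x increases.
∂F/∂y = 6(y + 3)(y + 4); at y=-5 this is 12, so y decreases.
The x-coordinate has no critical point in that direction and runs off to infinity.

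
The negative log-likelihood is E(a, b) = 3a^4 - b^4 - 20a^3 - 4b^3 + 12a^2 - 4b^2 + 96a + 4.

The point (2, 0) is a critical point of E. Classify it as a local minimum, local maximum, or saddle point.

The mixed partial ∂²E/∂a∂b is 0, so the Hessian at any point is diag(E_aa, E_bb) = diag(12(3a^2 - 10a + 2), -4(3b^2 + 6b + 2)).
At (2, 0): H = diag(-72, -8).
Both eigenvalues are negative, so H is negative definite: a local maximum.

local maximum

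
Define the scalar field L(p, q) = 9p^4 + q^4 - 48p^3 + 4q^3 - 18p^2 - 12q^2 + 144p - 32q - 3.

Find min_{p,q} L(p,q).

L(p,q) separates as A(p) + B(q) − 3, so its minimum is min A + min B − 3.
A'(p) = 36(p - 4)(p - 1)(p + 1) vanishes at p ∈ {-1, 1, 4}; B'(q) = 4(q - 2)(q + 1)(q + 4) vanishes at q ∈ {-4, -1, 2}.
Local minima of A (where A''>0): A(-1)=-105, A(4)=-480. Local minima of B: B(-4)=-64, B(2)=-64.
So the global minimum of L is A(4) + B(-4) − 3 = -480 − 64 − 3 = -547, attained at (4, -4).

-547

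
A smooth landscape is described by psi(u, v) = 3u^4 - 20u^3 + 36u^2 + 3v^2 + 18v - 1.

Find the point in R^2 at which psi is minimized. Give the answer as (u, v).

psi(u,v) separates as P(u) + Q(v) − 1, so its minimum is min P + min Q − 1.
P'(u) = 12u(u - 3)(u - 2) vanishes at u ∈ {0, 2, 3}; Q'(v) = 6v + 18 vanishes at v ∈ {-3}.
Local minima of P (where P''>0): P(0)=0, P(3)=27. Local minima of Q: Q(-3)=-27.
So the global minimum of psi is P(0) + Q(-3) − 1 = 0 − 27 − 1 = -28, attained at (0, -3).

(0, -3)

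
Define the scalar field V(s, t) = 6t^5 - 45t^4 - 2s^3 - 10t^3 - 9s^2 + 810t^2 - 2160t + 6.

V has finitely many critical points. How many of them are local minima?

2

V separates as a function of s plus a function of t, so ∇V=0 decouples.
∂V/∂s = -6s(s + 3) = 0 at s ∈ {-3, 0}; ∂V/∂t = 30(t - 4)(t - 3)(t - 2)(t + 3) = 0 at t ∈ {-3, 2, 3, 4}.
The Hessian is diagonal: diag(V_ss, V_tt). Second derivatives: V_ss(-3)=18, V_ss(0)=-18; V_tt(-3)=-6300, V_tt(2)=300, V_tt(3)=-180, V_tt(4)=420.
Local minima occur where both diagonal entries positive: (-3, 2), (-3, 4). Count: 2.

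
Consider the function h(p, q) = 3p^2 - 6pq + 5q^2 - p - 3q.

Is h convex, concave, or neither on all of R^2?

h is quadratic, so its Hessian is the constant matrix H = [[6, -6], [-6, 10]].
det(H) = 24, tr(H) = 16.
det(H) > 0 and tr(H) > 0, so H is positive definite everywhere: convex.

convex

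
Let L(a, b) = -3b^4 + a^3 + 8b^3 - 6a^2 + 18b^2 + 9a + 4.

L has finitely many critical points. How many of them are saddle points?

3

L separates as a function of a plus a function of b, so ∇L=0 decouples.
∂L/∂a = 3(a - 3)(a - 1) = 0 at a ∈ {1, 3}; ∂L/∂b = -12b(b - 3)(b + 1) = 0 at b ∈ {-1, 0, 3}.
The Hessian is diagonal: diag(L_aa, L_bb). Second derivatives: L_aa(1)=-6, L_aa(3)=6; L_bb(-1)=-48, L_bb(0)=36, L_bb(3)=-144.
Saddle points occur where the two diagonal entries have opposite signs: (1, 0), (3, -1), (3, 3). Count: 3.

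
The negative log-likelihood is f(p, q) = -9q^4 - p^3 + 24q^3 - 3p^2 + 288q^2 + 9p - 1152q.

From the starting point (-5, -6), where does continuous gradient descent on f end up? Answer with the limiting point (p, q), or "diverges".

diverges

f is separable, so gradient descent decouples: p follows -∂f/∂p, q follows -∂f/∂q.
∂f/∂p = -3(p - 1)(p + 3); at p=-5 this is -36, so p increases.
∂f/∂q = -36(q - 4)(q - 2)(q + 4); at q=-6 this is 5760, so q decreases.
The q-coordinate has no critical point in that direction and runs off to infinity.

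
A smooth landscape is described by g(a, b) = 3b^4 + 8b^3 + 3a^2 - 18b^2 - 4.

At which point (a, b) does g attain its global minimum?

(0, -3)

g(a,b) separates as P(a) + Q(b) − 4, so its minimum is min P + min Q − 4.
P'(a) = 6a vanishes at a ∈ {0}; Q'(b) = 12b(b - 1)(b + 3) vanishes at b ∈ {-3, 0, 1}.
Local minima of P (where P''>0): P(0)=0. Local minima of Q: Q(-3)=-135, Q(1)=-7.
So the global minimum of g is P(0) + Q(-3) − 4 = 0 − 135 − 4 = -139, attained at (0, -3).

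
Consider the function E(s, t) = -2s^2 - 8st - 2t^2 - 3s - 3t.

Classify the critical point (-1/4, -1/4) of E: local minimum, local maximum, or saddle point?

The Hessian of E is constant: H = [[-4, -8], [-8, -4]].
det(H) = (-4)·(-4) − (-8)² = -48.
Since det(H) < 0, H is indefinite and the critical point is a saddle point.

saddle point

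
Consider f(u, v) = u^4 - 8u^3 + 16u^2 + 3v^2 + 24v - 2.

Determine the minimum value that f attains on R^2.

f(u,v) separates as P(u) + Q(v) − 2, so its minimum is min P + min Q − 2.
P'(u) = 4u(u - 4)(u - 2) vanishes at u ∈ {0, 2, 4}; Q'(v) = 6v + 24 vanishes at v ∈ {-4}.
Local minima of P (where P''>0): P(0)=0, P(4)=0. Local minima of Q: Q(-4)=-48.
So the global minimum of f is P(0) + Q(-4) − 2 = 0 − 48 − 2 = -50, attained at (0, -4).

-50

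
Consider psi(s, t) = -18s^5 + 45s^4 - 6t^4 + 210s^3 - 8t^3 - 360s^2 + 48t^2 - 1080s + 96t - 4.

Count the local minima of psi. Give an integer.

2

psi separates as a function of s plus a function of t, so ∇psi=0 decouples.
∂psi/∂s = -90(s - 3)(s - 2)(s + 1)(s + 2) = 0 at s ∈ {-2, -1, 2, 3}; ∂psi/∂t = -24(t - 2)(t + 1)(t + 2) = 0 at t ∈ {-2, -1, 2}.
The Hessian is diagonal: diag(psi_ss, psi_tt). Second derivatives: psi_ss(-2)=1800, psi_ss(-1)=-1080, psi_ss(2)=1080, psi_ss(3)=-1800; psi_tt(-2)=-96, psi_tt(-1)=72, psi_tt(2)=-288.
Local minima occur where both diagonal entries positive: (-2, -1), (2, -1). Count: 2.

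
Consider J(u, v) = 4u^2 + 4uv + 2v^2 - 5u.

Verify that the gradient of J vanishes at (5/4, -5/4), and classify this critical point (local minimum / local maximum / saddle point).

∇J = (8u + 4v - 5, 4u + 4v); substituting (5/4, -5/4) gives ∇J = (0, 0), so (5/4, -5/4) is indeed a critical point.
The Hessian of J is constant: H = [[8, 4], [4, 4]].
det(H) = 8·4 − 4² = 16.
det(H) > 0 and tr(H) = 12 > 0, so H is positive definite and the point is a local minimum.

local minimum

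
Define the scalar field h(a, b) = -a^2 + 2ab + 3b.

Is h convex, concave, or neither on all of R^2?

h is quadratic, so its Hessian is the constant matrix H = [[-2, 2], [2, 0]].
det(H) = -4, tr(H) = -2.
det(H) < 0, so H is indefinite: neither convex nor concave.

neither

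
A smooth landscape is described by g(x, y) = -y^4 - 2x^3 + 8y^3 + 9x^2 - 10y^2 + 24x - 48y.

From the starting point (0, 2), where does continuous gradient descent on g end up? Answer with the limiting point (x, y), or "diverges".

g is separable, so gradient descent decouples: x follows -∂g/∂x, y follows -∂g/∂y.
∂g/∂x = -6(x - 4)(x + 1); at x=0 this is 24, so x decreases.
∂g/∂y = -4(y - 4)(y - 3)(y + 1); at y=2 this is -24, so y increases.
x converges to its nearest critical value -1 (a local min of the x-part); y converges to 3. The iterate converges to (-1, 3).

(-1, 3)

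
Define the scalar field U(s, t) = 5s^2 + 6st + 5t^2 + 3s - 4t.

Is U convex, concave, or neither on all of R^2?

U is quadratic, so its Hessian is the constant matrix H = [[10, 6], [6, 10]].
det(H) = 64, tr(H) = 20.
det(H) > 0 and tr(H) > 0, so H is positive definite everywhere: convex.

convex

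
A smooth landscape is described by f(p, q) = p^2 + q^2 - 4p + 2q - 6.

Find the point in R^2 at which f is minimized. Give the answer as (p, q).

f(p,q) separates as A(p) + B(q) − 6, so its minimum is min A + min B − 6.
A'(p) = 2p - 4 vanishes at p ∈ {2}; B'(q) = 2q + 2 vanishes at q ∈ {-1}.
Local minima of A (where A''>0): A(2)=-4. Local minima of B: B(-1)=-1.
So the global minimum of f is A(2) + B(-1) − 6 = -4 − 1 − 6 = -11, attained at (2, -1).

(2, -1)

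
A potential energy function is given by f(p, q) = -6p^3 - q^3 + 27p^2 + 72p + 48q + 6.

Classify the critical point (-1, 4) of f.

The mixed partial ∂²f/∂p∂q is 0, so the Hessian at any point is diag(f_pp, f_qq) = diag(18(-2p + 3), -6q).
At (-1, 4): H = diag(90, -24).
The eigenvalues have opposite signs, so H is indefinite: a saddle point.

saddle point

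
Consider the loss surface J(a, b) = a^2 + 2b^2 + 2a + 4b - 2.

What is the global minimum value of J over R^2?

J(a,b) separates as P(a) + Q(b) − 2, so its minimum is min P + min Q − 2.
P'(a) = 2a + 2 vanishes at a ∈ {-1}; Q'(b) = 4b + 4 vanishes at b ∈ {-1}.
Local minima of P (where P''>0): P(-1)=-1. Local minima of Q: Q(-1)=-2.
So the global minimum of J is P(-1) + Q(-1) − 2 = -1 − 2 − 2 = -5, attained at (-1, -1).

-5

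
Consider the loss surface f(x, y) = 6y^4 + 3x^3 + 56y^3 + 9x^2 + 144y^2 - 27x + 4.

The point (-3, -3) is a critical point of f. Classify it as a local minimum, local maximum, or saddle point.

local maximum

The mixed partial ∂²f/∂x∂y is 0, so the Hessian at any point is diag(f_xx, f_yy) = diag(18(x + 1), 24(3y^2 + 14y + 12)).
At (-3, -3): H = diag(-36, -72).
Both eigenvalues are negative, so H is negative definite: a local maximum.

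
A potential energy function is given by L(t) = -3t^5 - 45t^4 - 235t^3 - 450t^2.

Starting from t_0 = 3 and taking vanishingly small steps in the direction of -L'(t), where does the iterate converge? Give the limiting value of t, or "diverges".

diverges

L'(t) = -15t(t + 3)(t + 4)(t + 5), so L'(3) = -15120.
Gradient descent moves in the -L' direction, i.e. t is increasing.
There is no critical point above t=3, and L' keeps the same sign, so the iterate runs off to +∞.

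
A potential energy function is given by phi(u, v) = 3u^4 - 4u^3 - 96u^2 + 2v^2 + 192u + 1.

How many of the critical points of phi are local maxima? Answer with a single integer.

phi separates as a function of u plus a function of v, so ∇phi=0 decouples.
∂phi/∂u = 12(u - 4)(u - 1)(u + 4) = 0 at u ∈ {-4, 1, 4}; ∂phi/∂v = 4v = 0 at v ∈ {0}.
The Hessian is diagonal: diag(phi_uu, phi_vv). Second derivatives: phi_uu(-4)=480, phi_uu(1)=-180, phi_uu(4)=288; phi_vv(0)=4.
Local maxima occur where both diagonal entries negative: none. Count: 0.

0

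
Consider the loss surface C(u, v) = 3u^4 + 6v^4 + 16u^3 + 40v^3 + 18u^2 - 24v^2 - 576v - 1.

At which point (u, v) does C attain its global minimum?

C(u,v) separates as P(u) + Q(v) − 1, so its minimum is min P + min Q − 1.
P'(u) = 12u(u + 1)(u + 3) vanishes at u ∈ {-3, -1, 0}; Q'(v) = 24(v - 2)(v + 3)(v + 4) vanishes at v ∈ {-4, -3, 2}.
Local minima of P (where P''>0): P(-3)=-27, P(0)=0. Local minima of Q: Q(-4)=896, Q(2)=-832.
So the global minimum of C is P(-3) + Q(2) − 1 = -27 − 832 − 1 = -860, attained at (-3, 2).

(-3, 2)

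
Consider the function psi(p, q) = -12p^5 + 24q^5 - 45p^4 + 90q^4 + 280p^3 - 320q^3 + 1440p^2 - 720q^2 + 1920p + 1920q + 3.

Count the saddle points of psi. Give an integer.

8

psi separates as a function of p plus a function of q, so ∇psi=0 decouples.
∂psi/∂p = -60(p - 4)(p + 1)(p + 2)(p + 4) = 0 at p ∈ {-4, -2, -1, 4}; ∂psi/∂q = 120(q - 2)(q - 1)(q + 2)(q + 4) = 0 at q ∈ {-4, -2, 1, 2}.
The Hessian is diagonal: diag(psi_pp, psi_qq). Second derivatives: psi_pp(-4)=2880, psi_pp(-2)=-720, psi_pp(-1)=900, psi_pp(4)=-14400; psi_qq(-4)=-7200, psi_qq(-2)=2880, psi_qq(1)=-1800, psi_qq(2)=2880.
Saddle points occur where the two diagonal entries have opposite signs: (-4, -4), (-4, 1), (-2, -2), (-2, 2), (-1, -4), (-1, 1), (4, -2), (4, 2). Count: 8.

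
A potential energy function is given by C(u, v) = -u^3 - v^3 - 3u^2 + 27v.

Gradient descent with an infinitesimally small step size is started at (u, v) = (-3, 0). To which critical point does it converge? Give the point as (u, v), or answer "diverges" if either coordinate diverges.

(-2, -3)

C is separable, so gradient descent decouples: u follows -∂C/∂u, v follows -∂C/∂v.
∂C/∂u = -3u(u + 2); at u=-3 this is -9, so u increases.
∂C/∂v = -3(v - 3)(v + 3); at v=0 this is 27, so v decreases.
u converges to its nearest critical value -2 (a local min of the u-part); v converges to -3. The iterate converges to (-2, -3).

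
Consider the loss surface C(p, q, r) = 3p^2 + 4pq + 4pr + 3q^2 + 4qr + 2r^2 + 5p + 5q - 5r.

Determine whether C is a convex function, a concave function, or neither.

C is quadratic, so its Hessian is the constant matrix H = [[6, 4, 4], [4, 6, 4], [4, 4, 4]].
Leading principal minors: 6, 20, 16.
All positive ⇒ H ≻ 0 ⇒ convex.

convex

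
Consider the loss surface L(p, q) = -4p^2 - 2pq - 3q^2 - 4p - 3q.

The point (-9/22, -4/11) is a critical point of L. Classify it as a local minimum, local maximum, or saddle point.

local maximum

The Hessian of L is constant: H = [[-8, -2], [-2, -6]].
det(H) = (-8)·(-6) − (-2)² = 44.
det(H) > 0 and tr(H) = -14 < 0, so H is negative definite and the point is a local maximum.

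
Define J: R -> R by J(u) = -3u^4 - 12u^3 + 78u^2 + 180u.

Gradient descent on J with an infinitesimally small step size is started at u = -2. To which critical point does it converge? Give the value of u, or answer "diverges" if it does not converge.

J'(u) = -12(u - 3)(u + 1)(u + 5), so J'(-2) = -180.
Gradient descent moves in the -J' direction, i.e. u is increasing.
The nearest critical point in that direction is u = -1, where J'' = 192 > 0 (a local minimum). The iterate converges there.

-1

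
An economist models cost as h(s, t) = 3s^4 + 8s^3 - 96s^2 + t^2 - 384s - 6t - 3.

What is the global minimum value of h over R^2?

-1804

h(s,t) separates as P(s) + Q(t) − 3, so its minimum is min P + min Q − 3.
P'(s) = 12(s - 4)(s + 2)(s + 4) vanishes at s ∈ {-4, -2, 4}; Q'(t) = 2(t - 3) vanishes at t ∈ {3}.
Local minima of P (where P''>0): P(-4)=256, P(4)=-1792. Local minima of Q: Q(3)=-9.
So the global minimum of h is P(4) + Q(3) − 3 = -1792 − 9 − 3 = -1804, attained at (4, 3).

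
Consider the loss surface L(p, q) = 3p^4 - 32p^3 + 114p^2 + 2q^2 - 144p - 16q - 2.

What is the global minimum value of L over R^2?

-93

L(p,q) separates as A(p) + B(q) − 2, so its minimum is min A + min B − 2.
A'(p) = 12(p - 4)(p - 3)(p - 1) vanishes at p ∈ {1, 3, 4}; B'(q) = 4q - 16 vanishes at q ∈ {4}.
Local minima of A (where A''>0): A(1)=-59, A(4)=-32. Local minima of B: B(4)=-32.
So the global minimum of L is A(1) + B(4) − 2 = -59 − 32 − 2 = -93, attained at (1, 4).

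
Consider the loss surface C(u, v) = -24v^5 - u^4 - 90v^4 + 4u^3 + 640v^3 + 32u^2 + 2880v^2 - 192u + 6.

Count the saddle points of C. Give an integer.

C separates as a function of u plus a function of v, so ∇C=0 decouples.
∂C/∂u = -4(u - 4)(u - 3)(u + 4) = 0 at u ∈ {-4, 3, 4}; ∂C/∂v = -120v(v - 4)(v + 3)(v + 4) = 0 at v ∈ {-4, -3, 0, 4}.
The Hessian is diagonal: diag(C_uu, C_vv). Second derivatives: C_uu(-4)=-224, C_uu(3)=28, C_uu(4)=-32; C_vv(-4)=3840, C_vv(-3)=-2520, C_vv(0)=5760, C_vv(4)=-26880.
Saddle points occur where the two diagonal entries have opposite signs: (-4, -4), (-4, 0), (3, -3), (3, 4), (4, -4), (4, 0). Count: 6.

6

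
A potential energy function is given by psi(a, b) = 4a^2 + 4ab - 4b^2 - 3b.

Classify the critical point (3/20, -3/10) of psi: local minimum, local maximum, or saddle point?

The Hessian of psi is constant: H = [[8, 4], [4, -8]].
det(H) = 8·(-8) − 4² = -80.
Since det(H) < 0, H is indefinite and the critical point is a saddle point.

saddle point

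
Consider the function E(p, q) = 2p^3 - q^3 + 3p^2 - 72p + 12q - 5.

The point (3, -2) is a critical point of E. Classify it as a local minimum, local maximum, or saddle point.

local minimum

The mixed partial ∂²E/∂p∂q is 0, so the Hessian at any point is diag(E_pp, E_qq) = diag(6(2p + 1), -6q).
At (3, -2): H = diag(42, 12).
Both eigenvalues are positive, so H is positive definite: a local minimum.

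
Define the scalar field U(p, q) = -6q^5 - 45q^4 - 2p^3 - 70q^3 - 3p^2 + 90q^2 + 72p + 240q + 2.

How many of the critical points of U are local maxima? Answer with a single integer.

2

U separates as a function of p plus a function of q, so ∇U=0 decouples.
∂U/∂p = -6(p - 3)(p + 4) = 0 at p ∈ {-4, 3}; ∂U/∂q = -30(q - 1)(q + 1)(q + 2)(q + 4) = 0 at q ∈ {-4, -2, -1, 1}.
The Hessian is diagonal: diag(U_pp, U_qq). Second derivatives: U_pp(-4)=42, U_pp(3)=-42; U_qq(-4)=900, U_qq(-2)=-180, U_qq(-1)=180, U_qq(1)=-900.
Local maxima occur where both diagonal entries negative: (3, -2), (3, 1). Count: 2.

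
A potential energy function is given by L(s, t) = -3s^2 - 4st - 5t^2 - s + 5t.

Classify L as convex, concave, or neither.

concave

L is quadratic, so its Hessian is the constant matrix H = [[-6, -4], [-4, -10]].
det(H) = 44, tr(H) = -16.
det(H) > 0 and tr(H) < 0, so H is negative definite everywhere: concave.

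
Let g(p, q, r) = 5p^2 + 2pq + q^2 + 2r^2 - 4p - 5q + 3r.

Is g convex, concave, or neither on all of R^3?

g is quadratic, so its Hessian is the constant matrix H = [[10, 2, 0], [2, 2, 0], [0, 0, 4]].
Leading principal minors: 10, 16, 64.
All positive ⇒ H ≻ 0 ⇒ convex.

convex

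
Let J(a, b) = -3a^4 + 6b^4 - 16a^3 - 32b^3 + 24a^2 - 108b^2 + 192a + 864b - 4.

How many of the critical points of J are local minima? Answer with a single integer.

2

J separates as a function of a plus a function of b, so ∇J=0 decouples.
∂J/∂a = -12(a - 2)(a + 2)(a + 4) = 0 at a ∈ {-4, -2, 2}; ∂J/∂b = 24(b - 4)(b - 3)(b + 3) = 0 at b ∈ {-3, 3, 4}.
The Hessian is diagonal: diag(J_aa, J_bb). Second derivatives: J_aa(-4)=-144, J_aa(-2)=96, J_aa(2)=-288; J_bb(-3)=1008, J_bb(3)=-144, J_bb(4)=168.
Local minima occur where both diagonal entries positive: (-2, -3), (-2, 4). Count: 2.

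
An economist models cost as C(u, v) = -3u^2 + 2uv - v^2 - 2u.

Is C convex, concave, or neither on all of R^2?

concave

C is quadratic, so its Hessian is the constant matrix H = [[-6, 2], [2, -2]].
det(H) = 8, tr(H) = -8.
det(H) > 0 and tr(H) < 0, so H is negative definite everywhere: concave.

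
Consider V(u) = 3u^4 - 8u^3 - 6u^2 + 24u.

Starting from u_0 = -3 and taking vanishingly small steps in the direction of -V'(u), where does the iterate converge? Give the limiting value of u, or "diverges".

V'(u) = 12(u - 2)(u - 1)(u + 1), so V'(-3) = -480.
Gradient descent moves in the -V' direction, i.e. u is increasing.
The nearest critical point in that direction is u = -1, where V'' = 72 > 0 (a local minimum). The iterate converges there.

-1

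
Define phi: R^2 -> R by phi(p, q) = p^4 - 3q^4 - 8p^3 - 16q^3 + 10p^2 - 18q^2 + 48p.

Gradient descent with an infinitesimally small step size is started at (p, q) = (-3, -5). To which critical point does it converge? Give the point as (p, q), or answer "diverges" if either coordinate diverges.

phi is separable, so gradient descent decouples: p follows -∂phi/∂p, q follows -∂phi/∂q.
∂phi/∂p = 4(p - 4)(p - 3)(p + 1); at p=-3 this is -336, so p increases.
∂phi/∂q = -12q(q + 1)(q + 3); at q=-5 this is 480, so q decreases.
The q-coordinate has no critical point in that direction and runs off to infinity.

diverges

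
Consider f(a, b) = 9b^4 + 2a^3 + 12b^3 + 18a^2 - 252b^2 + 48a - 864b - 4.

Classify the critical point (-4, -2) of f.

The mixed partial ∂²f/∂a∂b is 0, so the Hessian at any point is diag(f_aa, f_bb) = diag(12(a + 3), 36(3b^2 + 2b - 14)).
At (-4, -2): H = diag(-12, -216).
Both eigenvalues are negative, so H is negative definite: a local maximum.

local maximum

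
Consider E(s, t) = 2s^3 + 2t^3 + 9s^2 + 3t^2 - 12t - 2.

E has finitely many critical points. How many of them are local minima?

E separates as a function of s plus a function of t, so ∇E=0 decouples.
∂E/∂s = 6s(s + 3) = 0 at s ∈ {-3, 0}; ∂E/∂t = 6(t - 1)(t + 2) = 0 at t ∈ {-2, 1}.
The Hessian is diagonal: diag(E_ss, E_tt). Second derivatives: E_ss(-3)=-18, E_ss(0)=18; E_tt(-2)=-18, E_tt(1)=18.
Local minima occur where both diagonal entries positive: (0, 1). Count: 1.

1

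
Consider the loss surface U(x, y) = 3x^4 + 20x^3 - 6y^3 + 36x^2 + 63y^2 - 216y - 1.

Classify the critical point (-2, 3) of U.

The mixed partial ∂²U/∂x∂y is 0, so the Hessian at any point is diag(U_xx, U_yy) = diag(12(3x^2 + 10x + 6), 18(-2y + 7)).
At (-2, 3): H = diag(-24, 18).
The eigenvalues have opposite signs, so H is indefinite: a saddle point.

saddle point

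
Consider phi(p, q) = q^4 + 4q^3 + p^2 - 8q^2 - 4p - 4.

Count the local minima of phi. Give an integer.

phi separates as a function of p plus a function of q, so ∇phi=0 decouples.
∂phi/∂p = 2(p - 2) = 0 at p ∈ {2}; ∂phi/∂q = 4q(q - 1)(q + 4) = 0 at q ∈ {-4, 0, 1}.
The Hessian is diagonal: diag(phi_pp, phi_qq). Second derivatives: phi_pp(2)=2; phi_qq(-4)=80, phi_qq(0)=-16, phi_qq(1)=20.
Local minima occur where both diagonal entries positive: (2, -4), (2, 1). Count: 2.

2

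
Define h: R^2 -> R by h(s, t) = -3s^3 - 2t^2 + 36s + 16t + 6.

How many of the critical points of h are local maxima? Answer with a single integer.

1

h separates as a function of s plus a function of t, so ∇h=0 decouples.
∂h/∂s = -9(s - 2)(s + 2) = 0 at s ∈ {-2, 2}; ∂h/∂t = -4(t - 4) = 0 at t ∈ {4}.
The Hessian is diagonal: diag(h_ss, h_tt). Second derivatives: h_ss(-2)=36, h_ss(2)=-36; h_tt(4)=-4.
Local maxima occur where both diagonal entries negative: (2, 4). Count: 1.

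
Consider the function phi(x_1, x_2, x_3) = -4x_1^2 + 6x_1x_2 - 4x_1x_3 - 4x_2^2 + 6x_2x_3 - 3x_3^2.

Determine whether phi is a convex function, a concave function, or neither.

concave

phi is quadratic, so its Hessian is the constant matrix H = [[-8, 6, -4], [6, -8, 6], [-4, 6, -6]].
Leading principal minors: -8, 28, -40.
Signs alternate −, +, − ⇒ H ≺ 0 ⇒ concave.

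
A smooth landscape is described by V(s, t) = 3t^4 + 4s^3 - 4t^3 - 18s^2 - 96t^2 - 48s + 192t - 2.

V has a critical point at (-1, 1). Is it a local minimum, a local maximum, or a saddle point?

local maximum

The mixed partial ∂²V/∂s∂t is 0, so the Hessian at any point is diag(V_ss, V_tt) = diag(12(2s - 3), 12(3t^2 - 2t - 16)).
At (-1, 1): H = diag(-60, -180).
Both eigenvalues are negative, so H is negative definite: a local maximum.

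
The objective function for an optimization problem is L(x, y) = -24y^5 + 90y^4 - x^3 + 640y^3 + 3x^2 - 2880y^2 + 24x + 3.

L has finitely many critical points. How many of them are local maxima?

L separates as a function of x plus a function of y, so ∇L=0 decouples.
∂L/∂x = -3(x - 4)(x + 2) = 0 at x ∈ {-2, 4}; ∂L/∂y = -120y(y - 4)(y - 3)(y + 4) = 0 at y ∈ {-4, 0, 3, 4}.
The Hessian is diagonal: diag(L_xx, L_yy). Second derivatives: L_xx(-2)=18, L_xx(4)=-18; L_yy(-4)=26880, L_yy(0)=-5760, L_yy(3)=2520, L_yy(4)=-3840.
Local maxima occur where both diagonal entries negative: (4, 0), (4, 4). Count: 2.

2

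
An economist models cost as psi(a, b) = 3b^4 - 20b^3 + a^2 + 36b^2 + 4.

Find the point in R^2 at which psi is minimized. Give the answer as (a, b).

(0, 0)

psi(a,b) separates as P(a) + Q(b) + 4, so its minimum is min P + min Q + 4.
P'(a) = 2a vanishes at a ∈ {0}; Q'(b) = 12b(b - 3)(b - 2) vanishes at b ∈ {0, 2, 3}.
Local minima of P (where P''>0): P(0)=0. Local minima of Q: Q(0)=0, Q(3)=27.
So the global minimum of psi is P(0) + Q(0) + 4 = 0 + 0 + 4 = 4, attained at (0, 0).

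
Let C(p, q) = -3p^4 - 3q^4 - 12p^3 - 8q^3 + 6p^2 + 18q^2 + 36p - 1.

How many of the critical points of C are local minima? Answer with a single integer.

1

C separates as a function of p plus a function of q, so ∇C=0 decouples.
∂C/∂p = -12(p - 1)(p + 1)(p + 3) = 0 at p ∈ {-3, -1, 1}; ∂C/∂q = -12q(q - 1)(q + 3) = 0 at q ∈ {-3, 0, 1}.
The Hessian is diagonal: diag(C_pp, C_qq). Second derivatives: C_pp(-3)=-96, C_pp(-1)=48, C_pp(1)=-96; C_qq(-3)=-144, C_qq(0)=36, C_qq(1)=-48.
Local minima occur where both diagonal entries positive: (-1, 0). Count: 1.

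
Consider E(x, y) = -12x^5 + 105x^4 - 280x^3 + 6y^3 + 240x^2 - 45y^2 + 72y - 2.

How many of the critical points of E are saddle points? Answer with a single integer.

E separates as a function of x plus a function of y, so ∇E=0 decouples.
∂E/∂x = -60x(x - 4)(x - 2)(x - 1) = 0 at x ∈ {0, 1, 2, 4}; ∂E/∂y = 18(y - 4)(y - 1) = 0 at y ∈ {1, 4}.
The Hessian is diagonal: diag(E_xx, E_yy). Second derivatives: E_xx(0)=480, E_xx(1)=-180, E_xx(2)=240, E_xx(4)=-1440; E_yy(1)=-54, E_yy(4)=54.
Saddle points occur where the two diagonal entries have opposite signs: (0, 1), (1, 4), (2, 1), (4, 4). Count: 4.

4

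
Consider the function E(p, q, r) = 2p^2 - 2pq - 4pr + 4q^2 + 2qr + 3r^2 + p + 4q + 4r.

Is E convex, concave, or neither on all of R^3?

E is quadratic, so its Hessian is the constant matrix H = [[4, -2, -4], [-2, 8, 2], [-4, 2, 6]].
Leading principal minors: 4, 28, 56.
All positive ⇒ H ≻ 0 ⇒ convex.

convex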